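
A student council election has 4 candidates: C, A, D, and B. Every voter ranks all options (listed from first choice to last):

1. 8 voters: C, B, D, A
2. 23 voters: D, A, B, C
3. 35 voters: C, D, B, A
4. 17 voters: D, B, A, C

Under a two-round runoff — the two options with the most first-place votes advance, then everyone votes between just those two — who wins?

C

Round 1 first-place votes: C 43, A 0, D 40, B 0.
C and D advance.
Runoff: C is preferred to D by 43 voters; D by 40.
C wins the runoff.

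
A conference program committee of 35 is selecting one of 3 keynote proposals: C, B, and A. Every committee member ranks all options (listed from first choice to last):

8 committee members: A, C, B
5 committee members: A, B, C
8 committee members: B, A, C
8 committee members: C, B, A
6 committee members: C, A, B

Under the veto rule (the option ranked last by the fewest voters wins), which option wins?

Last-place votes: C 13, B 14, A 8.
A is ranked last by the fewest voters, so A wins.

A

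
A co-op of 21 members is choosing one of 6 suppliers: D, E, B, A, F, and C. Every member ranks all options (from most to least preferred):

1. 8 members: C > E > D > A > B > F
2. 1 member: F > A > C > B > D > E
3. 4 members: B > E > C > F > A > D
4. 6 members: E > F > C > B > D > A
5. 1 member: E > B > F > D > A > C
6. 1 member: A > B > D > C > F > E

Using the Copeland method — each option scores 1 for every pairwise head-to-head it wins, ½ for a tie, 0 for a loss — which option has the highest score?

D: beats A; loses to E, B, F, and C → score 1.
E: beats D, B, A, F, and C → score 5.
B: beats D, A, and F; loses to E and C → score 3.
A: loses to D, E, B, F, and C → score 0.
F: beats D and A; loses to E, B, and C → score 2.
C: beats D, B, A, and F; loses to E → score 4.
E has the best pairwise record.

E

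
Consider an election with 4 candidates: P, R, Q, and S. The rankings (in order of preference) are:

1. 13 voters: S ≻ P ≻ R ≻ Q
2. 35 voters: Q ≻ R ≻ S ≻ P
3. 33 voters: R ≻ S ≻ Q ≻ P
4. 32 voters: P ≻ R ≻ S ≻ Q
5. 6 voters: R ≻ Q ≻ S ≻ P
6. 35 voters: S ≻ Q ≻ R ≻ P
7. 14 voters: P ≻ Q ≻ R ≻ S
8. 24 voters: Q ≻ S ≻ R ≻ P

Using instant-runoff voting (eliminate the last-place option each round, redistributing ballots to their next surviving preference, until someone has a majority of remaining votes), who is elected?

S

Round 1: P 46, R 39, Q 59, S 48. Eliminate R.
Round 2: P 46, Q 65, S 81. Eliminate P.
Round 3: Q 79, S 113. S has a majority.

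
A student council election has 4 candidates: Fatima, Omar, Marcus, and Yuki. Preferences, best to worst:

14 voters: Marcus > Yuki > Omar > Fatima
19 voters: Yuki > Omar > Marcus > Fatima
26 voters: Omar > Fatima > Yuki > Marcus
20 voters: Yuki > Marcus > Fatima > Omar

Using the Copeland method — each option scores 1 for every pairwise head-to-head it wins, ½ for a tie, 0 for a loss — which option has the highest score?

Yuki

Fatima: loses to Omar, Marcus, and Yuki → score 0.
Omar: beats Fatima and Marcus; loses to Yuki → score 2.
Marcus: beats Fatima; loses to Omar and Yuki → score 1.
Yuki: beats Fatima, Omar, and Marcus → score 3.
Yuki has the best pairwise record.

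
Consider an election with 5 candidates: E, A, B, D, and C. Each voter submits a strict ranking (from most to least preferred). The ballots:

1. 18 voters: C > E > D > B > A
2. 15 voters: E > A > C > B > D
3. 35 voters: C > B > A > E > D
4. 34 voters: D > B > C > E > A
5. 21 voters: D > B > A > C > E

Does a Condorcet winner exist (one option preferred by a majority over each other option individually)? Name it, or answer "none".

C vs E: 108–15 for C.
C vs A: 87–36 for C.
C vs B: 68–55 for C.
C vs D: 68–55 for C.
C beats every other option head-to-head.

C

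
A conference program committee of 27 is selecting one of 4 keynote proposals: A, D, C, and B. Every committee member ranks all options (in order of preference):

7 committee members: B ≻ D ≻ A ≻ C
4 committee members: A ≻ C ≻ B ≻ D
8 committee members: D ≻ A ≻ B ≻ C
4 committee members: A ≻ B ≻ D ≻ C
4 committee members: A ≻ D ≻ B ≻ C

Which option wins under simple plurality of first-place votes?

A

First-place votes: A 12, D 8, C 0, B 7.
A has the most first-place votes.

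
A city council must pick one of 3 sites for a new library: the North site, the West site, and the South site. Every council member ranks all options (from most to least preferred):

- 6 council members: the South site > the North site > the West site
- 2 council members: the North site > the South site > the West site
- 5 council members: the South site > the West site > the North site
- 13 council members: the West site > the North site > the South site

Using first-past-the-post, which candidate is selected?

First-place votes: the North site 2, the West site 13, the South site 11.
the West site has the most first-place votes.

the West site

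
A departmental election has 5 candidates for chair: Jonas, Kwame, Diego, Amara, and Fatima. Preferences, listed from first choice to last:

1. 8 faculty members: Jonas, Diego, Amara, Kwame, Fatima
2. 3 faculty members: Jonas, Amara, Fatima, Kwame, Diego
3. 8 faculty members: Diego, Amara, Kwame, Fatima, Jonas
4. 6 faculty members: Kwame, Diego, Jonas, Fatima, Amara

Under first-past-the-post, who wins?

Jonas

First-place votes: Jonas 11, Kwame 6, Diego 8, Amara 0, Fatima 0.
Jonas has the most first-place votes.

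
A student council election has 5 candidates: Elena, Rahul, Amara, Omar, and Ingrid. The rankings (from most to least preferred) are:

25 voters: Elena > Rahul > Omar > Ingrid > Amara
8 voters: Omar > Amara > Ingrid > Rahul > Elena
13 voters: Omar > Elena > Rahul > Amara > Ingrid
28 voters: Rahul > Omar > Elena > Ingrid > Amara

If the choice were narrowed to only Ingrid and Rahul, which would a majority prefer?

Voters preferring Ingrid to Rahul: 8; preferring Rahul to Ingrid: 66.
Rahul wins the head-to-head.

Rahul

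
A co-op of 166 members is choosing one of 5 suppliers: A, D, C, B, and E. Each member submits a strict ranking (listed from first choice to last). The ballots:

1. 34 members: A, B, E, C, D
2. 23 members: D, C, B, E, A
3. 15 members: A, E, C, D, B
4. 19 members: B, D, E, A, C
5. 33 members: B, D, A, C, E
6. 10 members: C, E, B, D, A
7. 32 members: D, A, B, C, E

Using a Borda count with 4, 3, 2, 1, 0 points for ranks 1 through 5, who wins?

A: 34·4 + 23·0 + 15·4 + 19·1 + 33·2 + 10·0 + 32·3 = 377
D: 34·0 + 23·4 + 15·1 + 19·3 + 33·3 + 10·1 + 32·4 = 401
C: 34·1 + 23·3 + 15·2 + 19·0 + 33·1 + 10·4 + 32·1 = 238
B: 34·3 + 23·2 + 15·0 + 19·4 + 33·4 + 10·2 + 32·2 = 440
E: 34·2 + 23·1 + 15·3 + 19·2 + 33·0 + 10·3 + 32·0 = 204
B has the highest Borda score (440).

B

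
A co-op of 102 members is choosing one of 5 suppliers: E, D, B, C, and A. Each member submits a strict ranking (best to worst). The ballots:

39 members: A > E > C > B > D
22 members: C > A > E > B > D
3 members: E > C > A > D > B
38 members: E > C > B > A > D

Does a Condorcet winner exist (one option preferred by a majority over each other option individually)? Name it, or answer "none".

none

Checking pairwise contests:
A beats E 61–41.
E beats D 102–0.
E beats B 102–0.
E beats C 80–22.
C beats A 63–39.
Every option loses at least one head-to-head, so there is no Condorcet winner.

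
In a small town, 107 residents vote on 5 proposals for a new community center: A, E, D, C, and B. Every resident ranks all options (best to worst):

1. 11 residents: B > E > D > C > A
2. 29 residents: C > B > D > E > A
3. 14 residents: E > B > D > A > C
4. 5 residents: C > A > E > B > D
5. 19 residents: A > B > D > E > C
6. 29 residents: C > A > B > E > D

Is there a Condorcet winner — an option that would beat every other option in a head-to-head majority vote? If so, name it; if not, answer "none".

C

C vs A: 74–33 for C.
C vs E: 63–44 for C.
C vs D: 63–44 for C.
C vs B: 63–44 for C.
C beats every other option head-to-head.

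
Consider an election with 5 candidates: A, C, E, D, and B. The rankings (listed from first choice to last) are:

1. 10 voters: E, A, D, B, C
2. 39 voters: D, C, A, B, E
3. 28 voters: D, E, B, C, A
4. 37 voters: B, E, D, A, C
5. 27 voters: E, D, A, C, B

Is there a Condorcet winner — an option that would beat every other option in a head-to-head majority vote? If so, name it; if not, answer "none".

Checking pairwise contests:
E beats A 102–39.
A beats C 74–67.
B beats E 76–65.
E beats D 74–67.
A beats B 76–65.
Every option loses at least one head-to-head, so there is no Condorcet winner.

none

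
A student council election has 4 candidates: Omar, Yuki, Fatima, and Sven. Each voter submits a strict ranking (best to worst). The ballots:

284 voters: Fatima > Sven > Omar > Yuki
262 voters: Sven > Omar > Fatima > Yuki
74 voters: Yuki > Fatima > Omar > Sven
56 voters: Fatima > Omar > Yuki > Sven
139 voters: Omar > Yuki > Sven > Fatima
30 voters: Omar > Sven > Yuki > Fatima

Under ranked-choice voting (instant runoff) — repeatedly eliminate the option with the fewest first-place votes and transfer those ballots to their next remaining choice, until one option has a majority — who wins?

Sven

Round 1: Omar 169, Yuki 74, Fatima 340, Sven 262. Eliminate Yuki.
Round 2: Omar 169, Fatima 414, Sven 262. Eliminate Omar.
Round 3: Fatima 414, Sven 431. Sven has a majority.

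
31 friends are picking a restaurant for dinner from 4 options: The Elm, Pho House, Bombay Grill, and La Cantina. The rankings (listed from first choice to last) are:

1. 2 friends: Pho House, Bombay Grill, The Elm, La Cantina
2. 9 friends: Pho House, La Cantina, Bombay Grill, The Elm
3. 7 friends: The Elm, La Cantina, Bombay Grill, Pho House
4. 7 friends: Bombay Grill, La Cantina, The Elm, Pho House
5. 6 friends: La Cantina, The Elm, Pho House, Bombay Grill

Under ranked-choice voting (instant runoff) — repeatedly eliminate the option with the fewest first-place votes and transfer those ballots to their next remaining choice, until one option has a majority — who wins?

The Elm

Round 1: The Elm 7, Pho House 11, Bombay Grill 7, La Cantina 6. Eliminate La Cantina.
Round 2: The Elm 13, Pho House 11, Bombay Grill 7. Eliminate Bombay Grill.
Round 3: The Elm 20, Pho House 11. The Elm has a majority.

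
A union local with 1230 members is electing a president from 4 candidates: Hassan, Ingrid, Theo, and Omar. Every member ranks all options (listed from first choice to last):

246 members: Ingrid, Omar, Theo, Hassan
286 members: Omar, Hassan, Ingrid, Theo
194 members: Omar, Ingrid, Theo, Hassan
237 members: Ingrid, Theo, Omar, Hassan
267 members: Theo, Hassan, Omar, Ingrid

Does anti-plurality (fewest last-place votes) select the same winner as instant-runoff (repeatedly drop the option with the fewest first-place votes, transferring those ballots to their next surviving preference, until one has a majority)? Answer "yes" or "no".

Anti-plurality — last-place votes: Hassan 677, Ingrid 267, Theo 286, Omar 0. Winner: Omar.
Instant-runoff — R1 Hassan 0, Ingrid 483, Theo 267, Omar 480 (Hassan out); R2 Ingrid 483, Theo 267, Omar 480 (Theo out); R3 Ingrid 483, Omar 747 (Omar winner). Winner: Omar.
The two methods agree.

yes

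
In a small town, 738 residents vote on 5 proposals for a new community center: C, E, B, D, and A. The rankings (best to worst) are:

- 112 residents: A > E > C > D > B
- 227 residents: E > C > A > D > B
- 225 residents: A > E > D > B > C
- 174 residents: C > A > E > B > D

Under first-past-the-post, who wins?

First-place votes: C 174, E 227, B 0, D 0, A 337.
A has the most first-place votes.

A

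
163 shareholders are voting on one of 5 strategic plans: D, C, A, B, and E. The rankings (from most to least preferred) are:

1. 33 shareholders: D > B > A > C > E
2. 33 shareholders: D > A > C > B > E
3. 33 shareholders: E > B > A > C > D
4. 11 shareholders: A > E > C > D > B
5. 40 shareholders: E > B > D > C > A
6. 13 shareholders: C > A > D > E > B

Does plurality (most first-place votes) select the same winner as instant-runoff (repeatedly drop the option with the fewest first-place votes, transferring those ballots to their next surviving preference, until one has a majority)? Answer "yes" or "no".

yes

Plurality — first-place votes: D 66, C 13, A 11, B 0, E 73. Winner: E.
Instant-runoff — R1 D 66, C 13, A 11, B 0, E 73 (B out); R2 D 66, C 13, A 11, E 73 (A out); R3 D 66, C 13, E 84 (E winner). Winner: E.
The two methods agree.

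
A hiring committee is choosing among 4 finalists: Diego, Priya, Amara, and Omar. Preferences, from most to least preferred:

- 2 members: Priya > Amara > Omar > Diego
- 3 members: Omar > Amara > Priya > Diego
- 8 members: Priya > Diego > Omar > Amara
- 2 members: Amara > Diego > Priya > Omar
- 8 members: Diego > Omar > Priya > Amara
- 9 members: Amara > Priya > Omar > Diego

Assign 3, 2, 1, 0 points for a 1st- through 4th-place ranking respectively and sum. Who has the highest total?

Diego: 2·0 + 3·0 + 8·2 + 2·2 + 8·3 + 9·0 = 44
Priya: 2·3 + 3·1 + 8·3 + 2·1 + 8·1 + 9·2 = 61
Amara: 2·2 + 3·2 + 8·0 + 2·3 + 8·0 + 9·3 = 43
Omar: 2·1 + 3·3 + 8·1 + 2·0 + 8·2 + 9·1 = 44
Priya has the highest Borda score (61).

Priya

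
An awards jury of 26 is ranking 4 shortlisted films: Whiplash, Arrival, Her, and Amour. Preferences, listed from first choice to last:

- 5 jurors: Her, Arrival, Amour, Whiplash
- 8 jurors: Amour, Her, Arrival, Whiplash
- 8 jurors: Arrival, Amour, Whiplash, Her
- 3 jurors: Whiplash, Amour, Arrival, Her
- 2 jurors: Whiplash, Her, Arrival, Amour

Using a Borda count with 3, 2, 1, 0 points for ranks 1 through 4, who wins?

Amour

Whiplash: 5·0 + 8·0 + 8·1 + 3·3 + 2·3 = 23
Arrival: 5·2 + 8·1 + 8·3 + 3·1 + 2·1 = 47
Her: 5·3 + 8·2 + 8·0 + 3·0 + 2·2 = 35
Amour: 5·1 + 8·3 + 8·2 + 3·2 + 2·0 = 51
Amour has the highest Borda score (51).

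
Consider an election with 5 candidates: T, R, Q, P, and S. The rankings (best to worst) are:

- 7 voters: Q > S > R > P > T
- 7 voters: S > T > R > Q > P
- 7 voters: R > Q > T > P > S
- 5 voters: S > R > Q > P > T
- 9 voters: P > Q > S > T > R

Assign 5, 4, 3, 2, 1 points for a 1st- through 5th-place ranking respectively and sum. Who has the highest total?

T: 7·1 + 7·4 + 7·3 + 5·1 + 9·2 = 79
R: 7·3 + 7·3 + 7·5 + 5·4 + 9·1 = 106
Q: 7·5 + 7·2 + 7·4 + 5·3 + 9·4 = 128
P: 7·2 + 7·1 + 7·2 + 5·2 + 9·5 = 90
S: 7·4 + 7·5 + 7·1 + 5·5 + 9·3 = 122
Q has the highest Borda score (128).

Q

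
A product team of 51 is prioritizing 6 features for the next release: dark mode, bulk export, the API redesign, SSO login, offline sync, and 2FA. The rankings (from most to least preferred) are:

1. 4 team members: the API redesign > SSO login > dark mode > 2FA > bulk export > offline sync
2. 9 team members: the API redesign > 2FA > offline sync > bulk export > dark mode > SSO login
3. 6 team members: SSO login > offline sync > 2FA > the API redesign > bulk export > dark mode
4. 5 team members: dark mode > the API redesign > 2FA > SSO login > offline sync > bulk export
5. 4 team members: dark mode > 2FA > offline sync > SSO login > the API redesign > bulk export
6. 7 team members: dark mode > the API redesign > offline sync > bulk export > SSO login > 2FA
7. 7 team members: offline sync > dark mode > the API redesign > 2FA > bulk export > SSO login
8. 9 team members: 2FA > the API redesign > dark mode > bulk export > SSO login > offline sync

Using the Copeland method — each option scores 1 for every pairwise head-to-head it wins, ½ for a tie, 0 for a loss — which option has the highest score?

the API redesign

dark mode: beats bulk export, SSO login, offline sync, and 2FA; loses to the API redesign → score 4.
bulk export: beats SSO login; loses to dark mode, the API redesign, offline sync, and 2FA → score 1.
the API redesign: beats dark mode, bulk export, SSO login, offline sync, and 2FA → score 5.
SSO login: loses to dark mode, bulk export, the API redesign, offline sync, and 2FA → score 0.
offline sync: beats bulk export and SSO login; loses to dark mode, the API redesign, and 2FA → score 2.
2FA: beats bulk export, SSO login, and offline sync; loses to dark mode and the API redesign → score 3.
the API redesign has the best pairwise record.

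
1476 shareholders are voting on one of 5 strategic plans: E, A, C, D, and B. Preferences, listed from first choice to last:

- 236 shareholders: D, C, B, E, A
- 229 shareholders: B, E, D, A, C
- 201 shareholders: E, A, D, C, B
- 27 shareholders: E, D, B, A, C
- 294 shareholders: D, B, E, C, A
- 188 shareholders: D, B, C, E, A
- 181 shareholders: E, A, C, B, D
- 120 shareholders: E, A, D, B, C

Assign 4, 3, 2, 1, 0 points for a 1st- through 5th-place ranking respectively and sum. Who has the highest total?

E: 236·1 + 229·3 + 201·4 + 27·4 + 294·2 + 188·1 + 181·4 + 120·4 = 3815
A: 236·0 + 229·1 + 201·3 + 27·1 + 294·0 + 188·0 + 181·3 + 120·3 = 1762
C: 236·3 + 229·0 + 201·1 + 27·0 + 294·1 + 188·2 + 181·2 + 120·0 = 1941
D: 236·4 + 229·2 + 201·2 + 27·3 + 294·4 + 188·4 + 181·0 + 120·2 = 4053
B: 236·2 + 229·4 + 201·0 + 27·2 + 294·3 + 188·3 + 181·1 + 120·1 = 3189
D has the highest Borda score (4053).

D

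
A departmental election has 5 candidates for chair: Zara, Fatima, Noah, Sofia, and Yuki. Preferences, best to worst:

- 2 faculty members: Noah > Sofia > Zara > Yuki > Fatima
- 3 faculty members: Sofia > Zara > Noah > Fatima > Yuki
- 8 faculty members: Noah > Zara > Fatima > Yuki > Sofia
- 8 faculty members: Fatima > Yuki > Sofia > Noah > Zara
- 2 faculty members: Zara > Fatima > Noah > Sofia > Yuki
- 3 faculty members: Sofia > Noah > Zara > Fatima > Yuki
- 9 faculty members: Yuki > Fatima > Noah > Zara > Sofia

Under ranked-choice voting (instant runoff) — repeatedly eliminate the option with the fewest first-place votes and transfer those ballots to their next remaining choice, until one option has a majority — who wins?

Fatima

Round 1: Zara 2, Fatima 8, Noah 10, Sofia 6, Yuki 9. Eliminate Zara.
Round 2: Fatima 10, Noah 10, Sofia 6, Yuki 9. Eliminate Sofia.
Round 3: Fatima 10, Noah 16, Yuki 9. Eliminate Yuki.
Round 4: Fatima 19, Noah 16. Fatima has a majority.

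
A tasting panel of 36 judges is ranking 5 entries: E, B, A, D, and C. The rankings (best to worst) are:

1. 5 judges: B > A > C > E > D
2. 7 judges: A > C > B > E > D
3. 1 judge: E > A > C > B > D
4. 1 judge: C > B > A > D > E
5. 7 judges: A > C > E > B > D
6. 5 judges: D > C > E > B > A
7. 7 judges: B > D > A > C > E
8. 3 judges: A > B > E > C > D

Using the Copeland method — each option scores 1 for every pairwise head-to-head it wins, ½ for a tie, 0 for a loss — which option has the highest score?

A

E: beats D; loses to B, A, and C → score 1.
B: beats E and D; ties A; loses to C → score 2.5.
A: beats E, D, and C; ties B → score 3.5.
D: loses to E, B, A, and C → score 0.
C: beats E, B, and D; loses to A → score 3.
A has the best pairwise record.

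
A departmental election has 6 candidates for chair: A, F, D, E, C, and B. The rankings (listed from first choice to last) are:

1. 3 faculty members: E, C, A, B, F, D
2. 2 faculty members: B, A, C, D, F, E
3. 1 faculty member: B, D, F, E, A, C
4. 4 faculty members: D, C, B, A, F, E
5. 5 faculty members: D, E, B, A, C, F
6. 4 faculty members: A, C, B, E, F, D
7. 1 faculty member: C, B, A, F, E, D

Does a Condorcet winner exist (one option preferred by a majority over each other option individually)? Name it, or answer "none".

Checking pairwise contests:
B beats A 13–7.
A beats F 19–1.
B beats D 11–9.
A beats E 11–9.
A beats C 12–8.
C beats B 12–8.
Every option loses at least one head-to-head, so there is no Condorcet winner.

none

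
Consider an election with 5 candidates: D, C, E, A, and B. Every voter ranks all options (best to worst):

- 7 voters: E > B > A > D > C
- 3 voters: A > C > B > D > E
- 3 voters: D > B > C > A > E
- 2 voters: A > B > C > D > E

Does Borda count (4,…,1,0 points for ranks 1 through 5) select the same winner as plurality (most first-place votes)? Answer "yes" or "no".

Borda — scores: D 24, C 19, E 28, A 37, B 42. Winner: B.
Plurality — first-place votes: D 3, C 0, E 7, A 5, B 0. Winner: E.
The two methods disagree.

no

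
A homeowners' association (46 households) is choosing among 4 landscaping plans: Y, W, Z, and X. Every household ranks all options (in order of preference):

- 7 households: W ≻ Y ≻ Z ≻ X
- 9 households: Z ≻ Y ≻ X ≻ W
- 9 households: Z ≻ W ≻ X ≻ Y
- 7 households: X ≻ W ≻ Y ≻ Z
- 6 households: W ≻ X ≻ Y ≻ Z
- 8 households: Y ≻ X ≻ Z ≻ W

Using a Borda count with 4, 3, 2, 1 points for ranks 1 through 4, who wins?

Y: 7·3 + 9·3 + 9·1 + 7·2 + 6·2 + 8·4 = 115
W: 7·4 + 9·1 + 9·3 + 7·3 + 6·4 + 8·1 = 117
Z: 7·2 + 9·4 + 9·4 + 7·1 + 6·1 + 8·2 = 115
X: 7·1 + 9·2 + 9·2 + 7·4 + 6·3 + 8·3 = 113
W has the highest Borda score (117).

W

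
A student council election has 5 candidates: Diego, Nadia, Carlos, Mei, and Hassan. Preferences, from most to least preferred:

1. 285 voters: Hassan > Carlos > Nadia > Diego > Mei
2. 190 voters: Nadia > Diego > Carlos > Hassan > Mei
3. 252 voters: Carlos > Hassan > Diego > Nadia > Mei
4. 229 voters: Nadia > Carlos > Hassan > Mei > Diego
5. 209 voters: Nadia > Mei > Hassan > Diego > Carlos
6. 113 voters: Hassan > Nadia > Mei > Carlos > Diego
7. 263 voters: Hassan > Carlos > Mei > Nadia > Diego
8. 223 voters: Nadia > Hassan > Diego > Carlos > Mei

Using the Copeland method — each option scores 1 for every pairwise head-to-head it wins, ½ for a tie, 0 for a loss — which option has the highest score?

Diego: beats Mei; loses to Nadia, Carlos, and Hassan → score 1.
Nadia: beats Diego, Carlos, and Mei; loses to Hassan → score 3.
Carlos: beats Diego and Mei; loses to Nadia and Hassan → score 2.
Mei: loses to Diego, Nadia, Carlos, and Hassan → score 0.
Hassan: beats Diego, Nadia, Carlos, and Mei → score 4.
Hassan has the best pairwise record.

Hassan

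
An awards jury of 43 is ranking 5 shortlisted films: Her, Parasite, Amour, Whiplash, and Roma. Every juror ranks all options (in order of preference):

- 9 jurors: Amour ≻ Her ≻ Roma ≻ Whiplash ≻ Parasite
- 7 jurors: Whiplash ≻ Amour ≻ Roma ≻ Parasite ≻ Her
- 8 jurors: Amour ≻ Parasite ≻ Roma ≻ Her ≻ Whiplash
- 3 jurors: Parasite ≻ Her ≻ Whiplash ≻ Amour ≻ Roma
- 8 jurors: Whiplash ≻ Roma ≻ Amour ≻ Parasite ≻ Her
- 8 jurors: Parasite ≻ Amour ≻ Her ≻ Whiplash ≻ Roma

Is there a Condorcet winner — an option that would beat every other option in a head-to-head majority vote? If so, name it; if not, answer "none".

Amour vs Her: 40–3 for Amour.
Amour vs Parasite: 32–11 for Amour.
Amour vs Whiplash: 25–18 for Amour.
Amour vs Roma: 35–8 for Amour.
Amour beats every other option head-to-head.

Amour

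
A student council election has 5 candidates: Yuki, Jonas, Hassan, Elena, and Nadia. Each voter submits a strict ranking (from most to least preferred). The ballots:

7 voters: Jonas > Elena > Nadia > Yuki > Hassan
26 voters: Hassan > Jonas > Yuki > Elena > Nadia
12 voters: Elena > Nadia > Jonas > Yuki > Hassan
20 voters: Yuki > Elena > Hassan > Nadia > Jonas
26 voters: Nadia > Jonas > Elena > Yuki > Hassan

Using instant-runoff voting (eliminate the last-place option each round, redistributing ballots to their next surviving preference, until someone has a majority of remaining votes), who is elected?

Round 1: Yuki 20, Jonas 7, Hassan 26, Elena 12, Nadia 26. Eliminate Jonas.
Round 2: Yuki 20, Hassan 26, Elena 19, Nadia 26. Eliminate Elena.
Round 3: Yuki 20, Hassan 26, Nadia 45. Eliminate Yuki.
Round 4: Hassan 46, Nadia 45. Hassan has a majority.

Hassan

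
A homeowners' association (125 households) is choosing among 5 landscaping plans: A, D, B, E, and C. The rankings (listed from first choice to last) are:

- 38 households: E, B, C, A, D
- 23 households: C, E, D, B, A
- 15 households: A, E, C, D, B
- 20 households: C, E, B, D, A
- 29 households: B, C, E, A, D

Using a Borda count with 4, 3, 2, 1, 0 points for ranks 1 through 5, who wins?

A: 38·1 + 23·0 + 15·4 + 20·0 + 29·1 = 127
D: 38·0 + 23·2 + 15·1 + 20·1 + 29·0 = 81
B: 38·3 + 23·1 + 15·0 + 20·2 + 29·4 = 293
E: 38·4 + 23·3 + 15·3 + 20·3 + 29·2 = 384
C: 38·2 + 23·4 + 15·2 + 20·4 + 29·3 = 365
E has the highest Borda score (384).

E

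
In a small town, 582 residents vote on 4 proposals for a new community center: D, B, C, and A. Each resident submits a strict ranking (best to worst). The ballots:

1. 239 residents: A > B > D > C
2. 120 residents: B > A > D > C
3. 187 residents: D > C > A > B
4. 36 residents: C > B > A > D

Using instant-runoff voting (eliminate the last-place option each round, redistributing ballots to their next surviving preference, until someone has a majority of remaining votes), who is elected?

A

Round 1: D 187, B 120, C 36, A 239. Eliminate C.
Round 2: D 187, B 156, A 239. Eliminate B.
Round 3: D 187, A 395. A has a majority.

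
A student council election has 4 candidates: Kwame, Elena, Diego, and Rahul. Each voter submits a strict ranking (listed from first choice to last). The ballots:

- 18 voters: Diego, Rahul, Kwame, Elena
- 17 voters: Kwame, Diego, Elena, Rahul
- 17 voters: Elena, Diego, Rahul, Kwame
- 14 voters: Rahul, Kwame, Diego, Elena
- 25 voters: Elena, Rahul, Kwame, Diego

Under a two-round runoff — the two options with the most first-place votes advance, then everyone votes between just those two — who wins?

Round 1 first-place votes: Kwame 17, Elena 42, Diego 18, Rahul 14.
Elena and Diego advance.
Runoff: Elena is preferred to Diego by 42 voters; Diego by 49.
Diego wins the runoff.

Diego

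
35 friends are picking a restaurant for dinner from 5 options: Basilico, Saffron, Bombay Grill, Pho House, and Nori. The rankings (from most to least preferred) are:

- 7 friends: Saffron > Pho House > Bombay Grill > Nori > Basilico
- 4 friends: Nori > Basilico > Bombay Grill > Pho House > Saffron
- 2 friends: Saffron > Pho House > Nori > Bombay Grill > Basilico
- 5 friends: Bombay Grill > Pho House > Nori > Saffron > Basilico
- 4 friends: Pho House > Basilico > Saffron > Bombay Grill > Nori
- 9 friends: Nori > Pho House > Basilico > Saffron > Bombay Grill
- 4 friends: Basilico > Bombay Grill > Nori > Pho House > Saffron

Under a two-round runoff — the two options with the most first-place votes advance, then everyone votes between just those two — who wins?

Round 1 first-place votes: Basilico 4, Saffron 9, Bombay Grill 5, Pho House 4, Nori 13.
Nori and Saffron advance.
Runoff: Nori is preferred to Saffron by 22 voters; Saffron by 13.
Nori wins the runoff.

Nori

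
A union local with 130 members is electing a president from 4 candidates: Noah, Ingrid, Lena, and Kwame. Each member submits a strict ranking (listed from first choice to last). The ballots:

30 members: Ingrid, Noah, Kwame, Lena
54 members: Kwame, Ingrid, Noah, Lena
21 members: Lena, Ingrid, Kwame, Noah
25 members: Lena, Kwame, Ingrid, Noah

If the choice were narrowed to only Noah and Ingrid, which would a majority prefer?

Ingrid

Voters preferring Noah to Ingrid: 0; preferring Ingrid to Noah: 130.
Ingrid wins the head-to-head.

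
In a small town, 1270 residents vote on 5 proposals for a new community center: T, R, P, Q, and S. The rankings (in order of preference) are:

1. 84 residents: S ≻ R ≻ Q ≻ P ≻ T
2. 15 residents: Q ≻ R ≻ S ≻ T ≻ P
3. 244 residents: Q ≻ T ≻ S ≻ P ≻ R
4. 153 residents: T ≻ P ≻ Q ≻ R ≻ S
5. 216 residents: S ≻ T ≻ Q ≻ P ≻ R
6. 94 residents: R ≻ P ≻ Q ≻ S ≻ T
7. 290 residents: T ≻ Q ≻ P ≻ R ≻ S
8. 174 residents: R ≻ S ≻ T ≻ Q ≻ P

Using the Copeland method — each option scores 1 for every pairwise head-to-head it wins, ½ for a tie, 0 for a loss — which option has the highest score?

T: beats R, P, Q, and S → score 4.
R: beats S; loses to T, P, and Q → score 1.
P: beats R; loses to T, Q, and S → score 1.
Q: beats R, P, and S; loses to T → score 3.
S: beats P; loses to T, R, and Q → score 1.
T has the best pairwise record.

T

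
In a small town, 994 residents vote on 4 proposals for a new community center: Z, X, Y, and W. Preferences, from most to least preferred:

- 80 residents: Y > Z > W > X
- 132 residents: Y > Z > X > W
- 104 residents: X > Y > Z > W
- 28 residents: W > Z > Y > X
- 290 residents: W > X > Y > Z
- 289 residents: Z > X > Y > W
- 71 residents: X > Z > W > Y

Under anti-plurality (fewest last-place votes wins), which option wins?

Last-place votes: Z 290, X 108, Y 71, W 525.
Y is ranked last by the fewest voters, so Y wins.

Y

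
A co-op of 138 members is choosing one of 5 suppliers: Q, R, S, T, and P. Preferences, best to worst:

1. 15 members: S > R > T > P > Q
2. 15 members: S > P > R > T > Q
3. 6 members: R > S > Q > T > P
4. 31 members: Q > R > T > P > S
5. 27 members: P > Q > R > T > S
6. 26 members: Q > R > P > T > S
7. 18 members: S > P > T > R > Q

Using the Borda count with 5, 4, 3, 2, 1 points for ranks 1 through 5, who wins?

R

Q: 15·1 + 15·1 + 6·3 + 31·5 + 27·4 + 26·5 + 18·1 = 459
R: 15·4 + 15·3 + 6·5 + 31·4 + 27·3 + 26·4 + 18·2 = 480
S: 15·5 + 15·5 + 6·4 + 31·1 + 27·1 + 26·1 + 18·5 = 348
T: 15·3 + 15·2 + 6·2 + 31·3 + 27·2 + 26·2 + 18·3 = 340
P: 15·2 + 15·4 + 6·1 + 31·2 + 27·5 + 26·3 + 18·4 = 443
R has the highest Borda score (480).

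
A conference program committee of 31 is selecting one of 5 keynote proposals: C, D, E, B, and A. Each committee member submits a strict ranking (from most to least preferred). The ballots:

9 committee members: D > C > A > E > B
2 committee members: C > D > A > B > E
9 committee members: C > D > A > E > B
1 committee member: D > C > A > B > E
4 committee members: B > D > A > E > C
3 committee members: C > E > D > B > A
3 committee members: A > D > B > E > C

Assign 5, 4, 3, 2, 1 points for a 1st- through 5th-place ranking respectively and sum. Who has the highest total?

D

C: 9·4 + 2·5 + 9·5 + 1·4 + 4·1 + 3·5 + 3·1 = 117
D: 9·5 + 2·4 + 9·4 + 1·5 + 4·4 + 3·3 + 3·4 = 131
E: 9·2 + 2·1 + 9·2 + 1·1 + 4·2 + 3·4 + 3·2 = 65
B: 9·1 + 2·2 + 9·1 + 1·2 + 4·5 + 3·2 + 3·3 = 59
A: 9·3 + 2·3 + 9·3 + 1·3 + 4·3 + 3·1 + 3·5 = 93
D has the highest Borda score (131).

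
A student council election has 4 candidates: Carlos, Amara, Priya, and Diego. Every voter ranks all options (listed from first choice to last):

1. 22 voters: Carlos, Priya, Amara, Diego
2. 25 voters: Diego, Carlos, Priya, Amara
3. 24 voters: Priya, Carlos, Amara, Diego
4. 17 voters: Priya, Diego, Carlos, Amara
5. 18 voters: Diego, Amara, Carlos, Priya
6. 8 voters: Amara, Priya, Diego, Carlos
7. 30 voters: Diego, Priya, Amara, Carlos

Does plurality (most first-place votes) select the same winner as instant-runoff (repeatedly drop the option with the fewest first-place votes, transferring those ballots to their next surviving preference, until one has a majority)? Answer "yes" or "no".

yes

Plurality — first-place votes: Carlos 22, Amara 8, Priya 41, Diego 73. Winner: Diego.
Instant-runoff — R1 Carlos 22, Amara 8, Priya 41, Diego 73 (Diego winner). Winner: Diego.
The two methods agree.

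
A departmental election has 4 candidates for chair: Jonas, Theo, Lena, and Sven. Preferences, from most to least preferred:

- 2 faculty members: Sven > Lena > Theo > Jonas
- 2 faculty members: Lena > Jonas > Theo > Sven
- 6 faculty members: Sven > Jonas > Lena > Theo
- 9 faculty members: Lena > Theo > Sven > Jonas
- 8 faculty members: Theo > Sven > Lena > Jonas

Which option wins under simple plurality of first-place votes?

First-place votes: Jonas 0, Theo 8, Lena 11, Sven 8.
Lena has the most first-place votes.

Lena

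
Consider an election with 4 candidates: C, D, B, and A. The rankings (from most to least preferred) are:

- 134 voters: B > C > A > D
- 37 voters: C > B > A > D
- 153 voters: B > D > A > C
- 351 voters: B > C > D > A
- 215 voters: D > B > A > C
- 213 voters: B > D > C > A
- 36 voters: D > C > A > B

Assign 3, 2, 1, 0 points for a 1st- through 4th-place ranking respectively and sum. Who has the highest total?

C: 134·2 + 37·3 + 153·0 + 351·2 + 215·0 + 213·1 + 36·2 = 1366
D: 134·0 + 37·0 + 153·2 + 351·1 + 215·3 + 213·2 + 36·3 = 1836
B: 134·3 + 37·2 + 153·3 + 351·3 + 215·2 + 213·3 + 36·0 = 3057
A: 134·1 + 37·1 + 153·1 + 351·0 + 215·1 + 213·0 + 36·1 = 575
B has the highest Borda score (3057).

B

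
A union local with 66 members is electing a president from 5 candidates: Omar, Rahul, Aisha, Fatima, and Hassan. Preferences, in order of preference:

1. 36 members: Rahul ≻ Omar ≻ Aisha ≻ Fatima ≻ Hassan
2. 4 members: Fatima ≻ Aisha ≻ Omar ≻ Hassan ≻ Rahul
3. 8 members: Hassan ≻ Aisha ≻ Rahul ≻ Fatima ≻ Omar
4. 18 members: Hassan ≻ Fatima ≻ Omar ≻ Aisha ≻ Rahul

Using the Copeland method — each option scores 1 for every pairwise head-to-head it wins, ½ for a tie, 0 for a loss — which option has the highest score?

Omar: beats Aisha, Fatima, and Hassan; loses to Rahul → score 3.
Rahul: beats Omar, Aisha, Fatima, and Hassan → score 4.
Aisha: beats Fatima and Hassan; loses to Omar and Rahul → score 2.
Fatima: beats Hassan; loses to Omar, Rahul, and Aisha → score 1.
Hassan: loses to Omar, Rahul, Aisha, and Fatima → score 0.
Rahul has the best pairwise record.

Rahul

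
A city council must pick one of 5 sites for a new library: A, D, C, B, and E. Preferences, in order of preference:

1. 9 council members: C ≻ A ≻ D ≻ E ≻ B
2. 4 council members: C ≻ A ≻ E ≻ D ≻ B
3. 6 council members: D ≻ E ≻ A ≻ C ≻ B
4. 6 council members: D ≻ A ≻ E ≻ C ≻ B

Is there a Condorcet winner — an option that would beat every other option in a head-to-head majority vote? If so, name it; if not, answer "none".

C

C vs A: 13–12 for C.
C vs D: 13–12 for C.
C vs B: 25–0 for C.
C vs E: 13–12 for C.
C beats every other option head-to-head.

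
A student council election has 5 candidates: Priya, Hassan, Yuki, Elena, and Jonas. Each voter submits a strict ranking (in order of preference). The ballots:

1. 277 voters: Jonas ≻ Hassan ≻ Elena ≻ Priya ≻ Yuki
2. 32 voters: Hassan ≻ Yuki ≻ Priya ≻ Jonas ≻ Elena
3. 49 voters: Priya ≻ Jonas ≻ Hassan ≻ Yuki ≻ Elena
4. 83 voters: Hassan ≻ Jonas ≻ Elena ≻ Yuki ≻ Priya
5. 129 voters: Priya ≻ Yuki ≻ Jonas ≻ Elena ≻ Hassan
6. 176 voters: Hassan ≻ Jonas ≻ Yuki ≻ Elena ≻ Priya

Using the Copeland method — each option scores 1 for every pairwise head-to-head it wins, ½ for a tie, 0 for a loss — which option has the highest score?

Jonas

Priya: beats Yuki; loses to Hassan, Elena, and Jonas → score 1.
Hassan: beats Priya, Yuki, and Elena; loses to Jonas → score 3.
Yuki: beats Elena; loses to Priya, Hassan, and Jonas → score 1.
Elena: beats Priya; loses to Hassan, Yuki, and Jonas → score 1.
Jonas: beats Priya, Hassan, Yuki, and Elena → score 4.
Jonas has the best pairwise record.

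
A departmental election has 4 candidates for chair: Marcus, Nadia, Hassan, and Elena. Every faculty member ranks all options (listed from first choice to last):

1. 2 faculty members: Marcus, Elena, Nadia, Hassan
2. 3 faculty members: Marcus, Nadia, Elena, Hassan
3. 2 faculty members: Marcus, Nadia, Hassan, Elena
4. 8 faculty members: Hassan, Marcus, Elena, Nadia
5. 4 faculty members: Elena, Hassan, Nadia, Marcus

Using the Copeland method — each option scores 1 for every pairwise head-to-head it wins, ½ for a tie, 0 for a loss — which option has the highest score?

Marcus: beats Nadia and Elena; loses to Hassan → score 2.
Nadia: loses to Marcus, Hassan, and Elena → score 0.
Hassan: beats Marcus, Nadia, and Elena → score 3.
Elena: beats Nadia; loses to Marcus and Hassan → score 1.
Hassan has the best pairwise record.

Hassan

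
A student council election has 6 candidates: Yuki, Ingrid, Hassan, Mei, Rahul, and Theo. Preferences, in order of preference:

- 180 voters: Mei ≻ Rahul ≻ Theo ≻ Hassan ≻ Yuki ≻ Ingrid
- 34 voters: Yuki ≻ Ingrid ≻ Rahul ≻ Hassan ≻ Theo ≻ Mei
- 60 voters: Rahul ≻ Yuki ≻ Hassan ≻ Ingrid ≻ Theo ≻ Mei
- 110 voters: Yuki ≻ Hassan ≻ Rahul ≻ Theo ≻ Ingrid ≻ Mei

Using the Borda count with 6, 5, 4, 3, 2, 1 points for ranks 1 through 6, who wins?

Yuki: 180·2 + 34·6 + 60·5 + 110·6 = 1524
Ingrid: 180·1 + 34·5 + 60·3 + 110·2 = 750
Hassan: 180·3 + 34·3 + 60·4 + 110·5 = 1432
Mei: 180·6 + 34·1 + 60·1 + 110·1 = 1284
Rahul: 180·5 + 34·4 + 60·6 + 110·4 = 1836
Theo: 180·4 + 34·2 + 60·2 + 110·3 = 1238
Rahul has the highest Borda score (1836).

Rahul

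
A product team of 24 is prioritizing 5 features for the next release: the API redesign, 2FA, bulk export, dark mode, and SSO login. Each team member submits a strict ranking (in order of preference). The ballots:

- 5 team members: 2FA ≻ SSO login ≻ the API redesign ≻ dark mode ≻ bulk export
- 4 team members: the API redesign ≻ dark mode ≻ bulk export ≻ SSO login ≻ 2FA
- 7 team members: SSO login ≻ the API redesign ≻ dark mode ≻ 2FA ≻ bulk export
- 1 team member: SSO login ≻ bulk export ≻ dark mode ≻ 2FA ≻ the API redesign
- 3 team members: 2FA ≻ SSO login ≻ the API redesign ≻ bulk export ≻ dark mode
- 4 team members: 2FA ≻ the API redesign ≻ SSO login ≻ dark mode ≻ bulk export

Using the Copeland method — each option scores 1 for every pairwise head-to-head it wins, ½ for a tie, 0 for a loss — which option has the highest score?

the API redesign: beats bulk export and dark mode; loses to 2FA and SSO login → score 2.
2FA: beats the API redesign and bulk export; ties dark mode and SSO login → score 3.
bulk export: loses to the API redesign, 2FA, dark mode, and SSO login → score 0.
dark mode: beats bulk export; ties 2FA; loses to the API redesign and SSO login → score 1.5.
SSO login: beats the API redesign, bulk export, and dark mode; ties 2FA → score 3.5.
SSO login has the best pairwise record.

SSO login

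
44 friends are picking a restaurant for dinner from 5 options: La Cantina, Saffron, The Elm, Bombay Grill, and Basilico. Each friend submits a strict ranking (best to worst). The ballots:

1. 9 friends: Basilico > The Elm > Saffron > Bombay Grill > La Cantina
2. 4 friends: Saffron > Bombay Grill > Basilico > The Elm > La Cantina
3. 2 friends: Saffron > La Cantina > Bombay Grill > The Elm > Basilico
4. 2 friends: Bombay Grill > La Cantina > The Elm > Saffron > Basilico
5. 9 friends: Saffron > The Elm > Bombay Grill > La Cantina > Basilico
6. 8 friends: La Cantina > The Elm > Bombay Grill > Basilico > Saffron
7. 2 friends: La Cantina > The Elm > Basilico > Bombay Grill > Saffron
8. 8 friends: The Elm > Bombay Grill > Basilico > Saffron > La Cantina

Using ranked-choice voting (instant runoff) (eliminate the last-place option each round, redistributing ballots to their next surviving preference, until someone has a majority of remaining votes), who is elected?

Basilico

Round 1: La Cantina 10, Saffron 15, The Elm 8, Bombay Grill 2, Basilico 9. Eliminate Bombay Grill.
Round 2: La Cantina 12, Saffron 15, The Elm 8, Basilico 9. Eliminate The Elm.
Round 3: La Cantina 12, Saffron 15, Basilico 17. Eliminate La Cantina.
Round 4: Saffron 17, Basilico 27. Basilico has a majority.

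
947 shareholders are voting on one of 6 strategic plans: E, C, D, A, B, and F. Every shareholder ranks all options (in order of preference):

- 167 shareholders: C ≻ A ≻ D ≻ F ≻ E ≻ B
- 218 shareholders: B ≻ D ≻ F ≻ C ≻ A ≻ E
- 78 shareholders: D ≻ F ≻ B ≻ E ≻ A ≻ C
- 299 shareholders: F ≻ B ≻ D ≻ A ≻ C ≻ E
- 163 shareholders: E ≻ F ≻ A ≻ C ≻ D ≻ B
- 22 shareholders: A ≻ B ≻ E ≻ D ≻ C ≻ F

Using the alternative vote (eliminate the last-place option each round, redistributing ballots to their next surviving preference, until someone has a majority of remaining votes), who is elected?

F

Round 1: E 163, C 167, D 78, A 22, B 218, F 299. Eliminate A.
Round 2: E 163, C 167, D 78, B 240, F 299. Eliminate D.
Round 3: E 163, C 167, B 240, F 377. Eliminate E.
Round 4: C 167, B 240, F 540. F has a majority.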